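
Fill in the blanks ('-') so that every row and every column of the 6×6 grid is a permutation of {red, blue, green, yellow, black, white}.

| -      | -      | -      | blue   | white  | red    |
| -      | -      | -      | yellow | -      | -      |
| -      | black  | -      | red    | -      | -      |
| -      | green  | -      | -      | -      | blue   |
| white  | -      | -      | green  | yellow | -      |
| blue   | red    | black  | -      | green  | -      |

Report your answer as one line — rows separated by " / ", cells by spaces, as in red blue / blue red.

black yellow green blue white red / red white blue yellow black green / green black yellow red blue white / yellow green white black red blue / white blue red green yellow black / blue red black white green yellow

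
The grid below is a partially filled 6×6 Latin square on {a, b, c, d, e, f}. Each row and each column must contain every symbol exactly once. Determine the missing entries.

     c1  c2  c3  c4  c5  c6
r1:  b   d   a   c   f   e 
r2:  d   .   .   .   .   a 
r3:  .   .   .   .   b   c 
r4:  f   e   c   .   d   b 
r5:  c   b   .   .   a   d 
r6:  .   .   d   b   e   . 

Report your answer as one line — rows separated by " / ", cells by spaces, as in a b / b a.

b d a c f e / d f b e c a / e a f d b c / f e c a d b / c b e f a d / a c d b e f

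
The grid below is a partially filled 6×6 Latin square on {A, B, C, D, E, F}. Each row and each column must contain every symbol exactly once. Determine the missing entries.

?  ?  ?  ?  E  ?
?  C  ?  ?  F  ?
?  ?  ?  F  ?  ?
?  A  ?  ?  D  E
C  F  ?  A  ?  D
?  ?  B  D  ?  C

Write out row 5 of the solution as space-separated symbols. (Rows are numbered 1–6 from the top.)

C F E A B D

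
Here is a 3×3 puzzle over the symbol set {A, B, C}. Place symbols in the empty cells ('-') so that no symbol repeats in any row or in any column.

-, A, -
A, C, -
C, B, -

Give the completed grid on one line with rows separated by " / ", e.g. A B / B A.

B A C / A C B / C B A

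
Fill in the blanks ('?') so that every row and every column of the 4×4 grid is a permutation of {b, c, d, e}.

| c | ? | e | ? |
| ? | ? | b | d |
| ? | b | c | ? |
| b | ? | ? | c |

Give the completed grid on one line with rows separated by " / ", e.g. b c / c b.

c d e b / e c b d / d b c e / b e d c

(r1,c2) = d
(r1,c4) = b
(r2,c1) = e
(r2,c2) = c
(r3,c1) = d
(r3,c4) = e
(r4,c2) = e
(r4,c3) = d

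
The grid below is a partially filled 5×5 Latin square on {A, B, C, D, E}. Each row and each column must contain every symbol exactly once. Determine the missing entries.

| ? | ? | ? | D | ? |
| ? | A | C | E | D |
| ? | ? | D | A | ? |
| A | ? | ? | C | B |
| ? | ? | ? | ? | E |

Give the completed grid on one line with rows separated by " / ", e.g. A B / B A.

C E B D A / B A C E D / E B D A C / A D E C B / D C A B E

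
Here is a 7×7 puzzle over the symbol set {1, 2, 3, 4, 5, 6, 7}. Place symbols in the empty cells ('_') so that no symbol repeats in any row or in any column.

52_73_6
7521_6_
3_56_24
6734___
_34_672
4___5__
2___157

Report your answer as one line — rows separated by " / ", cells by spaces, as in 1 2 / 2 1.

(r1,c3) = 1
(r1,c6) = 4
(r2,c5) = 4
(r2,c7) = 3
(r3,c2) = 1
(r3,c5) = 7
(r4,c5) = 2
(r4,c6) = 1
(r4,c7) = 5
(r5,c1) = 1
(r5,c4) = 5
(r6,c2) = 6
(r6,c3) = 7
(r6,c6) = 3
(r6,c7) = 1
(r7,c2) = 4
(r7,c3) = 6
(r7,c4) = 3
(r6,c4) = 2

5 2 1 7 3 4 6 / 7 5 2 1 4 6 3 / 3 1 5 6 7 2 4 / 6 7 3 4 2 1 5 / 1 3 4 5 6 7 2 / 4 6 7 2 5 3 1 / 2 4 6 3 1 5 7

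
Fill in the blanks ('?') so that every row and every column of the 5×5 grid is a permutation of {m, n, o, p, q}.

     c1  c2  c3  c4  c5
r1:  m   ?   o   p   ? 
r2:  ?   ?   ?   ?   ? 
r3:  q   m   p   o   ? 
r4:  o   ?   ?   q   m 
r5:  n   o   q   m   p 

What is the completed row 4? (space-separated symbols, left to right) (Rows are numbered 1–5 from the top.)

o p n q m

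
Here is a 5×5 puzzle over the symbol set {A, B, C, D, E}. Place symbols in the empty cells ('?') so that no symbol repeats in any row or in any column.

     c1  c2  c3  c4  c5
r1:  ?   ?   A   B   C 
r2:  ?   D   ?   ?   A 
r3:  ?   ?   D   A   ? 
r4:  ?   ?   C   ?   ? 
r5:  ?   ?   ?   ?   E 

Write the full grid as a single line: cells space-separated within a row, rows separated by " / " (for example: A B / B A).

At row 1, column 2: row 1 has {A,B,C}; column 2 has {D}; that leaves E.
At row 3, column 5: row 3 has {A,D}; column 5 has {A,C,E}; that leaves B.
At row 4, column 5: row 4 has {C}; column 5 has {A,B,C,E}; that leaves D.
At row 5, column 3: row 5 has {E}; column 3 has {A,C,D}; that leaves B.
At row 1, column 1: row 1 has {A,B,C,E}; column 1 is empty so far; that leaves D.
At row 2, column 3: row 2 has {A,D}; column 3 has {A,B,C,D}; that leaves E.
At row 2, column 4: row 2 has {A,D,E}; column 4 has {A,B}; that leaves C.
At row 3, column 2: row 3 has {A,B,D}; column 2 has {D,E}; that leaves C.
At row 4, column 4: row 4 has {C,D}; column 4 has {A,B,C}; that leaves E.
At row 5, column 2: row 5 has {B,E}; column 2 has {C,D,E}; that leaves A.
At row 5, column 4: row 5 has {A,B,E}; column 4 has {A,B,C,E}; that leaves D.
At row 2, column 1: row 2 has {A,C,D,E}; column 1 has {D}; that leaves B.
At row 3, column 1: row 3 has {A,B,C,D}; column 1 has {B,D}; that leaves E.
At row 4, column 1: row 4 has {C,D,E}; column 1 has {B,D,E}; that leaves A.
At row 4, column 2: row 4 has {A,C,D,E}; column 2 has {A,C,D,E}; that leaves B.
At row 5, column 1: row 5 has {A,B,D,E}; column 1 has {A,B,D,E}; that leaves C.

D E A B C / B D E C A / E C D A B / A B C E D / C A B D E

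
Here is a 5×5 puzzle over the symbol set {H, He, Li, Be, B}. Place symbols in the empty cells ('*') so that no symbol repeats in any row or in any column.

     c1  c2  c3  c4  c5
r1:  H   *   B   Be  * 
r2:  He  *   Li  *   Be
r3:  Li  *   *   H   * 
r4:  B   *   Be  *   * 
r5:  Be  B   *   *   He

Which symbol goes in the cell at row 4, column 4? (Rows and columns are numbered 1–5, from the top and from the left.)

(r1,c5) = Li
(r2,c2) = H
(r2,c4) = B
(r3,c3) = He
(r3,c5) = B
(r4,c5) = H
(r5,c3) = H
(r5,c4) = Li
(r1,c2) = He
(r3,c2) = Be
(r4,c2) = Li
(r4,c4) = He

He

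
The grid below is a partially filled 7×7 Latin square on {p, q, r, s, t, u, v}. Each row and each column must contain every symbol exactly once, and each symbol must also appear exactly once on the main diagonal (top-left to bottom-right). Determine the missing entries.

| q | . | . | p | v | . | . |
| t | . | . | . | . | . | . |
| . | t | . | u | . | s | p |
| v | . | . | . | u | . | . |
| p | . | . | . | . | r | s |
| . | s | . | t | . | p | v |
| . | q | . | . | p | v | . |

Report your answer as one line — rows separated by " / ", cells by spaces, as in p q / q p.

(r3,c1) = r
(r3,c3) = v
(r3,c5) = q
(r5,c5) = t
(r6,c1) = u
(r6,c5) = r
(r7,c1) = s
(r7,c4) = r
(r7,c7) = u
(r2,c2) = r
(r2,c5) = s
(r2,c7) = q
(r4,c2) = p
(r4,c4) = s
(r6,c3) = q
(r7,c3) = t
(r1,c2) = u
(r1,c6) = t
(r1,c7) = r
(r2,c4) = v
(r2,c6) = u
(r4,c3) = r
(r4,c6) = q
(r4,c7) = t
(r5,c2) = v
(r5,c3) = u
(r5,c4) = q
(r1,c3) = s
(r2,c3) = p

q u s p v t r / t r p v s u q / r t v u q s p / v p r s u q t / p v u q t r s / u s q t r p v / s q t r p v u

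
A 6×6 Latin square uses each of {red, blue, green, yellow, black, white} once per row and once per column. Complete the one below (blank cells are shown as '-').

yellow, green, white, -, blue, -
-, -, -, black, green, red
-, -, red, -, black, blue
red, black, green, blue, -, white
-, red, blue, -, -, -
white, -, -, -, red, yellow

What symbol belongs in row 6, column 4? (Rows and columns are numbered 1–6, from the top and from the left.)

green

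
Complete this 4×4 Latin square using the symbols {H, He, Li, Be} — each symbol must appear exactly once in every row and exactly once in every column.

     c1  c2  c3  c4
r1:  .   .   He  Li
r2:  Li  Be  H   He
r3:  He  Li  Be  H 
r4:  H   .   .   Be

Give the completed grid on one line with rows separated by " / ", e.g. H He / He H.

Be H He Li / Li Be H He / He Li Be H / H He Li Be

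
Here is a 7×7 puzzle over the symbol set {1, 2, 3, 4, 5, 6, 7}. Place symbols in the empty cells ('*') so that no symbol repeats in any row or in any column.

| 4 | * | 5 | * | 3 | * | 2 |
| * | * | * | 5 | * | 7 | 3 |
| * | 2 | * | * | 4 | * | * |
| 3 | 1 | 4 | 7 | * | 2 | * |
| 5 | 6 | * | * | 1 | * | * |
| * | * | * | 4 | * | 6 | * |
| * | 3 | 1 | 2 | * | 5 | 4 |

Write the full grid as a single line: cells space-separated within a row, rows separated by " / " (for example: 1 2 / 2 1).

4 7 5 6 3 1 2 / 1 4 6 5 2 7 3 / 6 2 7 1 4 3 5 / 3 1 4 7 5 2 6 / 5 6 2 3 1 4 7 / 2 5 3 4 7 6 1 / 7 3 1 2 6 5 4

row 1 has {2,3,4,5}; column 2 has {1,2,3,6} — only 7 is left for (r1,c2).
row 1 has {2,3,4,5,7}; column 6 has {2,5,6,7} — only 1 is left for (r1,c6).
row 2 has {3,5,7}; column 2 has {1,2,3,6,7} — only 4 is left for (r2,c2).
row 3 has {2,4}; column 6 has {1,2,5,6,7} — only 3 is left for (r3,c6).
row 5 has {1,5,6}; column 4 has {2,4,5,7} — only 3 is left for (r5,c4).
row 5 has {1,3,5,6}; column 6 has {1,2,3,5,6,7} — only 4 is left for (r5,c6).
row 5 has {1,3,4,5,6}; column 7 has {2,3,4} — only 7 is left for (r5,c7).
row 6 has {4,6}; column 2 has {1,2,3,4,6,7} — only 5 is left for (r6,c2).
row 6 has {4,5,6}; column 7 has {2,3,4,7} — only 1 is left for (r6,c7).
row 1 has {1,2,3,4,5,7}; column 4 has {2,3,4,5,7} — only 6 is left for (r1,c4).
row 3 has {2,3,4}; column 4 has {2,3,4,5,6,7} — only 1 is left for (r3,c4).
row 5 has {1,3,4,5,6,7}; column 3 has {1,4,5} — only 2 is left for (r5,c3).
row 2 has {3,4,5,7}; column 3 has {1,2,4,5} — only 6 is left for (r2,c3).
row 2 has {3,4,5,6,7}; column 5 has {1,3,4} — only 2 is left for (r2,c5).
row 3 has {1,2,3,4}; column 3 has {1,2,4,5,6} — only 7 is left for (r3,c3).
row 6 has {1,4,5,6}; column 3 has {1,2,4,5,6,7} — only 3 is left for (r6,c3).
row 6 has {1,3,4,5,6}; column 5 has {1,2,3,4} — only 7 is left for (r6,c5).
row 7 has {1,2,3,4,5}; column 5 has {1,2,3,4,7} — only 6 is left for (r7,c5).
row 2 has {2,3,4,5,6,7}; column 1 has {3,4,5} — only 1 is left for (r2,c1).
row 3 has {1,2,3,4,7}; column 1 has {1,3,4,5} — only 6 is left for (r3,c1).
row 3 has {1,2,3,4,6,7}; column 7 has {1,2,3,4,7} — only 5 is left for (r3,c7).
row 4 has {1,2,3,4,7}; column 5 has {1,2,3,4,6,7} — only 5 is left for (r4,c5).
row 4 has {1,2,3,4,5,7}; column 7 has {1,2,3,4,5,7} — only 6 is left for (r4,c7).
row 6 has {1,3,4,5,6,7}; column 1 has {1,3,4,5,6} — only 2 is left for (r6,c1).
row 7 has {1,2,3,4,5,6}; column 1 has {1,2,3,4,5,6} — only 7 is left for (r7,c1).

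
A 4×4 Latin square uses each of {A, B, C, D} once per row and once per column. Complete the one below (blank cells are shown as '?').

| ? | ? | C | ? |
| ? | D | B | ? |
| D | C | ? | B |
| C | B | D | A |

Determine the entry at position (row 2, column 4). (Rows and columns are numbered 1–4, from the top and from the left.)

C

(r1,c2) = A
(r1,c4) = D
(r2,c1) = A
(r2,c4) = C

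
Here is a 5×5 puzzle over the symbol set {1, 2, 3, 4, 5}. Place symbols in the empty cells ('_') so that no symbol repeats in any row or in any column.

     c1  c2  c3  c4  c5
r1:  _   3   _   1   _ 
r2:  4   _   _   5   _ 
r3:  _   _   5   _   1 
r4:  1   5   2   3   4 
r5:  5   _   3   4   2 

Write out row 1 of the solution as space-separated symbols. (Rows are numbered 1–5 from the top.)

(r1,c1) = 2
(r1,c3) = 4
(r1,c5) = 5

2 3 4 1 5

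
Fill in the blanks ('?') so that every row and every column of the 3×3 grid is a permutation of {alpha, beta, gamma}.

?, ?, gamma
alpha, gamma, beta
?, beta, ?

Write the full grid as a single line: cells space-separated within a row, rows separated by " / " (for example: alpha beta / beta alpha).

(r1,c1) = beta
(r1,c2) = alpha
(r3,c1) = gamma
(r3,c3) = alpha

beta alpha gamma / alpha gamma beta / gamma beta alpha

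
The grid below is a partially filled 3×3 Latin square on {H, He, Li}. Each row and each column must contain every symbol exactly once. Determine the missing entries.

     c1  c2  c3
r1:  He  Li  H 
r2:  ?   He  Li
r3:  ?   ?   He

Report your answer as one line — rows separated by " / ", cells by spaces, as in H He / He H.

He Li H / H He Li / Li H He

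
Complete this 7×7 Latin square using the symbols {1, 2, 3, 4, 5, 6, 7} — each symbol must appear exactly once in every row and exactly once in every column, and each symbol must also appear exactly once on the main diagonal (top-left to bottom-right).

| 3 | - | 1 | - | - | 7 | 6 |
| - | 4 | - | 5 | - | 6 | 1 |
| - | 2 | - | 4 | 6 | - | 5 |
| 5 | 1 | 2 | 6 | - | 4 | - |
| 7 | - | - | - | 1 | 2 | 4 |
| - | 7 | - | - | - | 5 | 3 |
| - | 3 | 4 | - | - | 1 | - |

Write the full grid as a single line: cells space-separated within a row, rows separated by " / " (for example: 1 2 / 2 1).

Cell (r1,c2): row 1 has {1,3,6,7}; column 2 has {1,2,3,4,7} → 5.
Cell (r1,c4): row 1 has {1,3,5,6,7}; column 4 has {4,5,6} → 2.
Cell (r1,c5): row 1 has {1,2,3,5,6,7}; column 5 has {1,6} → 4.
Cell (r2,c1): row 2 has {1,4,5,6}; column 1 has {3,5,7} → 2.
Cell (r3,c1): row 3 has {2,4,5,6}; column 1 has {2,3,5,7} → 1.
Cell (r3,c3): row 3 has {1,2,4,5,6}; column 3 has {1,2,4}; the diagonal has {1,3,4,5,6} → 7.
Cell (r3,c6): row 3 has {1,2,4,5,6,7}; column 6 has {1,2,4,5,6,7} → 3.
Cell (r4,c7): row 4 has {1,2,4,5,6}; column 7 has {1,3,4,5,6} → 7.
Cell (r5,c2): row 5 has {1,2,4,7}; column 2 has {1,2,3,4,5,7} → 6.
Cell (r5,c4): row 5 has {1,2,4,6,7}; column 4 has {2,4,5,6} → 3.
Cell (r6,c3): row 6 has {3,5,7}; column 3 has {1,2,4,7} → 6.
Cell (r6,c4): row 6 has {3,5,6,7}; column 4 has {2,3,4,5,6} → 1.
Cell (r6,c5): row 6 has {1,3,5,6,7}; column 5 has {1,4,6} → 2.
Cell (r7,c1): row 7 has {1,3,4}; column 1 has {1,2,3,5,7} → 6.
Cell (r7,c4): row 7 has {1,3,4,6}; column 4 has {1,2,3,4,5,6} → 7.
Cell (r7,c5): row 7 has {1,3,4,6,7}; column 5 has {1,2,4,6} → 5.
Cell (r7,c7): row 7 has {1,3,4,5,6,7}; column 7 has {1,3,4,5,6,7}; the diagonal has {1,3,4,5,6,7} → 2.
Cell (r2,c3): row 2 has {1,2,4,5,6}; column 3 has {1,2,4,6,7} → 3.
Cell (r2,c5): row 2 has {1,2,3,4,5,6}; column 5 has {1,2,4,5,6} → 7.
Cell (r4,c5): row 4 has {1,2,4,5,6,7}; column 5 has {1,2,4,5,6,7} → 3.
Cell (r5,c3): row 5 has {1,2,3,4,6,7}; column 3 has {1,2,3,4,6,7} → 5.
Cell (r6,c1): row 6 has {1,2,3,5,6,7}; column 1 has {1,2,3,5,6,7} → 4.

3 5 1 2 4 7 6 / 2 4 3 5 7 6 1 / 1 2 7 4 6 3 5 / 5 1 2 6 3 4 7 / 7 6 5 3 1 2 4 / 4 7 6 1 2 5 3 / 6 3 4 7 5 1 2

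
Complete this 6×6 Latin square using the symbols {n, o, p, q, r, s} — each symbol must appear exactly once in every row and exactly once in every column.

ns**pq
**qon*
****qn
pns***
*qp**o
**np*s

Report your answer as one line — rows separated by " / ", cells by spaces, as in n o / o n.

n s o r p q / s r q o n p / o p r s q n / p n s q o r / r q p n s o / q o n p r s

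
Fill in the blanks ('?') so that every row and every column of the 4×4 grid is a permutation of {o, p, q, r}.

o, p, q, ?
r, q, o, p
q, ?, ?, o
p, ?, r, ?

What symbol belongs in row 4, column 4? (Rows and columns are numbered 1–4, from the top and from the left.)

q

(r1,c4) = r
(r3,c2) = r
(r3,c3) = p
(r4,c2) = o
(r4,c4) = q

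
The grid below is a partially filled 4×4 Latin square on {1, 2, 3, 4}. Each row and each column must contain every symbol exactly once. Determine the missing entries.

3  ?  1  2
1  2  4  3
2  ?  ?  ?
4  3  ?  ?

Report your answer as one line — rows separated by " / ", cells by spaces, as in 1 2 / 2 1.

3 4 1 2 / 1 2 4 3 / 2 1 3 4 / 4 3 2 1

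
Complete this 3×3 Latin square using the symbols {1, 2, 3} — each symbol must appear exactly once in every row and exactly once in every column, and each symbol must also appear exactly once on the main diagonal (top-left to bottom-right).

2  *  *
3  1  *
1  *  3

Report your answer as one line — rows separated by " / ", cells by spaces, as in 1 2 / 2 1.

row 1 has {2}; column 2 has {1} — only 3 is left for (r1,c2).
row 1 has {2,3}; column 3 has {3} — only 1 is left for (r1,c3).
row 2 has {1,3}; column 3 has {1,3} — only 2 is left for (r2,c3).
row 3 has {1,3}; column 2 has {1,3} — only 2 is left for (r3,c2).

2 3 1 / 3 1 2 / 1 2 3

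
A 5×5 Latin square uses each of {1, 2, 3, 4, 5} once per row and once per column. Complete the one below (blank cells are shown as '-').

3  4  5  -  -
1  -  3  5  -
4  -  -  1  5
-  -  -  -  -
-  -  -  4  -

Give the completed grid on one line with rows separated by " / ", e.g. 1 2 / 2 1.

(r1,c4) = 2
(r1,c5) = 1
(r2,c2) = 2
(r2,c5) = 4
(r3,c2) = 3
(r3,c3) = 2
(r4,c4) = 3
(r4,c5) = 2
(r5,c3) = 1
(r5,c5) = 3
(r4,c1) = 5
(r4,c2) = 1
(r4,c3) = 4
(r5,c1) = 2
(r5,c2) = 5

3 4 5 2 1 / 1 2 3 5 4 / 4 3 2 1 5 / 5 1 4 3 2 / 2 5 1 4 3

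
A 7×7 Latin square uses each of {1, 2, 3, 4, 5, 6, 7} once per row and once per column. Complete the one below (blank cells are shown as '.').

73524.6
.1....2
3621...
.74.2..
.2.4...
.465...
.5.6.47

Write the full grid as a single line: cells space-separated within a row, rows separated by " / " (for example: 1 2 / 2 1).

7 3 5 2 4 1 6 / 4 1 3 7 6 5 2 / 3 6 2 1 5 7 4 / 5 7 4 3 2 6 1 / 6 2 7 4 1 3 5 / 1 4 6 5 7 2 3 / 2 5 1 6 3 4 7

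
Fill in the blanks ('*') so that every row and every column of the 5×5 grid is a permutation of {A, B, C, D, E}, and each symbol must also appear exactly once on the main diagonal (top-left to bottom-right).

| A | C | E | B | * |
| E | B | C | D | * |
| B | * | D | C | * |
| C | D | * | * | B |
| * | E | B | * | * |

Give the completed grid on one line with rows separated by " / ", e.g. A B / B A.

A C E B D / E B C D A / B A D C E / C D A E B / D E B A C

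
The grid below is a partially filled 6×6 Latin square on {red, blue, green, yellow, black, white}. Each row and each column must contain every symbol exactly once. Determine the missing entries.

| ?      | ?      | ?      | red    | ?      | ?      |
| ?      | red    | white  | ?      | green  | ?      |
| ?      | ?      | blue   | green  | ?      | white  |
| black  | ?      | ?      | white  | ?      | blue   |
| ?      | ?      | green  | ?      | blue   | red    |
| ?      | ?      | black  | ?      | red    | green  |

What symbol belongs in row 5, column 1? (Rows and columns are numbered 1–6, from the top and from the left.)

Cell (r1,c3): row 1 has {red}; column 3 has {blue,green,black,white} → yellow.
Cell (r1,c6): row 1 has {red,yellow}; column 6 has {red,blue,green,white} → black.
Cell (r2,c6): row 2 has {red,green,white}; column 6 has {red,blue,green,black,white} → yellow.
Cell (r4,c3): row 4 has {blue,black,white}; column 3 has {blue,green,yellow,black,white} → red.
Cell (r4,c5): row 4 has {red,blue,black,white}; column 5 has {red,blue,green} → yellow.
Cell (r1,c5): row 1 has {red,yellow,black}; column 5 has {red,blue,green,yellow} → white.
Cell (r2,c1): row 2 has {red,green,yellow,white}; column 1 has {black} → blue.
Cell (r2,c4): row 2 has {red,blue,green,yellow,white}; column 4 has {red,green,white} → black.
Cell (r3,c5): row 3 has {blue,green,white}; column 5 has {red,blue,green,yellow,white} → black.
Cell (r4,c2): row 4 has {red,blue,yellow,black,white}; column 2 has {red} → green.
Cell (r5,c4): row 5 has {red,blue,green}; column 4 has {red,green,black,white} → yellow.
Cell (r6,c4): row 6 has {red,green,black}; column 4 has {red,green,yellow,black,white} → blue.
Cell (r1,c1): row 1 has {red,yellow,black,white}; column 1 has {blue,black} → green.
Cell (r1,c2): row 1 has {red,green,yellow,black,white}; column 2 has {red,green} → blue.
Cell (r3,c2): row 3 has {blue,green,black,white}; column 2 has {red,blue,green} → yellow.
Cell (r5,c1): row 5 has {red,blue,green,yellow}; column 1 has {blue,green,black} → white.

white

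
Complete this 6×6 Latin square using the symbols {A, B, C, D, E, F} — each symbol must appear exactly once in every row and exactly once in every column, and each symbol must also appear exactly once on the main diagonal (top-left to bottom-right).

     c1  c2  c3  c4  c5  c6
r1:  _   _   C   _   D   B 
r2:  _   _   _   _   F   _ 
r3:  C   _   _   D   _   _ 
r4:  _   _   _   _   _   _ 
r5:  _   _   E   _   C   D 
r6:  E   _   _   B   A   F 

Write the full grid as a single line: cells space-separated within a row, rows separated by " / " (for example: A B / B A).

A E C F D B / B D A C F E / C F B D E A / D A F E B C / F B E A C D / E C D B A F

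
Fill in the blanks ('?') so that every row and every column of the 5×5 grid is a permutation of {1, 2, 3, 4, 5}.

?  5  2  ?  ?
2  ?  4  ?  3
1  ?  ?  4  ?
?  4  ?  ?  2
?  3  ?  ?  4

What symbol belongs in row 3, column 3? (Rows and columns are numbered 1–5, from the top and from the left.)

3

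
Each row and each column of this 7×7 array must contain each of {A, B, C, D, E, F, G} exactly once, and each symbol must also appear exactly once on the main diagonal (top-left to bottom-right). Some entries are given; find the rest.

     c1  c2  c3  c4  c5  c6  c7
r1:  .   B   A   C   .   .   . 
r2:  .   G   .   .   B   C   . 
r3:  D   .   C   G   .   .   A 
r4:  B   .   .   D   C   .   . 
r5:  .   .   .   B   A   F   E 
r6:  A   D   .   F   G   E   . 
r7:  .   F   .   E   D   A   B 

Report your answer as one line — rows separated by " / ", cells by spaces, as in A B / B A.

F B A C E D G / E G F A B C D / D E C G F B A / B A E D C G F / G C D B A F E / A D B F G E C / C F G E D A B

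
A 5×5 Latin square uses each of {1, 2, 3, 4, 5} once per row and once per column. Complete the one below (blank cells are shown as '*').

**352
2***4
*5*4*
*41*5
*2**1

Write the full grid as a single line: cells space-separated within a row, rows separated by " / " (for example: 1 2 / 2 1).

4 1 3 5 2 / 2 3 5 1 4 / 1 5 2 4 3 / 3 4 1 2 5 / 5 2 4 3 1

At row 1, column 2: row 1 has {2,3,5}; column 2 has {2,4,5}; that leaves 1.
At row 2, column 2: row 2 has {2,4}; column 2 has {1,2,4,5}; that leaves 3.
At row 2, column 3: row 2 has {2,3,4}; column 3 has {1,3}; that leaves 5.
At row 2, column 4: row 2 has {2,3,4,5}; column 4 has {4,5}; that leaves 1.
At row 3, column 3: row 3 has {4,5}; column 3 has {1,3,5}; that leaves 2.
At row 3, column 5: row 3 has {2,4,5}; column 5 has {1,2,4,5}; that leaves 3.
At row 4, column 1: row 4 has {1,4,5}; column 1 has {2}; that leaves 3.
At row 4, column 4: row 4 has {1,3,4,5}; column 4 has {1,4,5}; that leaves 2.
At row 5, column 3: row 5 has {1,2}; column 3 has {1,2,3,5}; that leaves 4.
At row 5, column 4: row 5 has {1,2,4}; column 4 has {1,2,4,5}; that leaves 3.
At row 1, column 1: row 1 has {1,2,3,5}; column 1 has {2,3}; that leaves 4.
At row 3, column 1: row 3 has {2,3,4,5}; column 1 has {2,3,4}; that leaves 1.
At row 5, column 1: row 5 has {1,2,3,4}; column 1 has {1,2,3,4}; that leaves 5.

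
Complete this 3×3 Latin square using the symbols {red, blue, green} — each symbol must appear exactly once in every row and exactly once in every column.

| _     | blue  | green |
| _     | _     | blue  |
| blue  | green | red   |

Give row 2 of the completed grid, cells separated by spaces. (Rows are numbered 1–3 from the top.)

green red blue

Cell (r1,c1): row 1 has {blue,green}; column 1 has {blue} → red.
Cell (r2,c1): row 2 has {blue}; column 1 has {red,blue} → green.
Cell (r2,c2): row 2 has {blue,green}; column 2 has {blue,green} → red.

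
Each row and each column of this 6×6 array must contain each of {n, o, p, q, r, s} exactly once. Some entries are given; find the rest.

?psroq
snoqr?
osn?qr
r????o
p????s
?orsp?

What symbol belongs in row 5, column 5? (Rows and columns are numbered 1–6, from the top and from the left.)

At row 1, column 1: row 1 has {o,p,q,r,s}; column 1 has {o,p,r,s}; that leaves n.
At row 2, column 6: row 2 has {n,o,q,r,s}; column 6 has {o,q,r,s}; that leaves p.
At row 3, column 4: row 3 has {n,o,q,r,s}; column 4 has {q,r,s}; that leaves p.
At row 4, column 2: row 4 has {o,r}; column 2 has {n,o,p,s}; that leaves q.
At row 4, column 3: row 4 has {o,q,r}; column 3 has {n,o,r,s}; that leaves p.
At row 4, column 4: row 4 has {o,p,q,r}; column 4 has {p,q,r,s}; that leaves n.
At row 4, column 5: row 4 has {n,o,p,q,r}; column 5 has {o,p,q,r}; that leaves s.
At row 5, column 2: row 5 has {p,s}; column 2 has {n,o,p,q,s}; that leaves r.
At row 5, column 3: row 5 has {p,r,s}; column 3 has {n,o,p,r,s}; that leaves q.
At row 5, column 4: row 5 has {p,q,r,s}; column 4 has {n,p,q,r,s}; that leaves o.
At row 5, column 5: row 5 has {o,p,q,r,s}; column 5 has {o,p,q,r,s}; that leaves n.

n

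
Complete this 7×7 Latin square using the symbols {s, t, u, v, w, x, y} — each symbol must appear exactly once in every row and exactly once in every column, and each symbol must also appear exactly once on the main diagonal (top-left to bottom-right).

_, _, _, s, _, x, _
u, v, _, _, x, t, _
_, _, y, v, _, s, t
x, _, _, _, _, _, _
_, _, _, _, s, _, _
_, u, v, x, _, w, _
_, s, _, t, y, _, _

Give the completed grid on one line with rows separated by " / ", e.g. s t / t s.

t y u s w x v / u v s y x t w / w x y v u s t / x w t u v y s / y t x w s v u / s u v x t w y / v s w t y u x

At row 1, column 1: row 1 has {s,x}; column 1 has {u,x}; the diagonal has {s,v,w,y}; that leaves t.
At row 3, column 1: row 3 has {s,t,v,y}; column 1 has {t,u,x}; that leaves w.
At row 3, column 2: row 3 has {s,t,v,w,y}; column 2 has {s,u,v}; that leaves x.
At row 3, column 5: row 3 has {s,t,v,w,x,y}; column 5 has {s,x,y}; that leaves u.
At row 4, column 4: row 4 has {x}; column 4 has {s,t,v,x}; the diagonal has {s,t,v,w,y}; that leaves u.
At row 6, column 5: row 6 has {u,v,w,x}; column 5 has {s,u,x,y}; that leaves t.
At row 7, column 1: row 7 has {s,t,y}; column 1 has {t,u,w,x}; that leaves v.
At row 7, column 6: row 7 has {s,t,v,y}; column 6 has {s,t,w,x}; that leaves u.
At row 7, column 7: row 7 has {s,t,u,v,y}; column 7 has {t}; the diagonal has {s,t,u,v,w,y}; that leaves x.
At row 5, column 1: row 5 has {s}; column 1 has {t,u,v,w,x}; that leaves y.
At row 5, column 4: row 5 has {s,y}; column 4 has {s,t,u,v,x}; that leaves w.
At row 5, column 6: row 5 has {s,w,y}; column 6 has {s,t,u,w,x}; that leaves v.
At row 5, column 7: row 5 has {s,v,w,y}; column 7 has {t,x}; that leaves u.
At row 6, column 1: row 6 has {t,u,v,w,x}; column 1 has {t,u,v,w,x,y}; that leaves s.
At row 6, column 7: row 6 has {s,t,u,v,w,x}; column 7 has {t,u,x}; that leaves y.
At row 7, column 3: row 7 has {s,t,u,v,x,y}; column 3 has {v,y}; that leaves w.
At row 1, column 3: row 1 has {s,t,x}; column 3 has {v,w,y}; that leaves u.
At row 2, column 3: row 2 has {t,u,v,x}; column 3 has {u,v,w,y}; that leaves s.
At row 2, column 4: row 2 has {s,t,u,v,x}; column 4 has {s,t,u,v,w,x}; that leaves y.
At row 2, column 7: row 2 has {s,t,u,v,x,y}; column 7 has {t,u,x,y}; that leaves w.
At row 4, column 3: row 4 has {u,x}; column 3 has {s,u,v,w,y}; that leaves t.
At row 4, column 6: row 4 has {t,u,x}; column 6 has {s,t,u,v,w,x}; that leaves y.
At row 5, column 2: row 5 has {s,u,v,w,y}; column 2 has {s,u,v,x}; that leaves t.
At row 5, column 3: row 5 has {s,t,u,v,w,y}; column 3 has {s,t,u,v,w,y}; that leaves x.
At row 1, column 7: row 1 has {s,t,u,x}; column 7 has {t,u,w,x,y}; that leaves v.
At row 4, column 2: row 4 has {t,u,x,y}; column 2 has {s,t,u,v,x}; that leaves w.
At row 4, column 5: row 4 has {t,u,w,x,y}; column 5 has {s,t,u,x,y}; that leaves v.
At row 4, column 7: row 4 has {t,u,v,w,x,y}; column 7 has {t,u,v,w,x,y}; that leaves s.
At row 1, column 2: row 1 has {s,t,u,v,x}; column 2 has {s,t,u,v,w,x}; that leaves y.
At row 1, column 5: row 1 has {s,t,u,v,x,y}; column 5 has {s,t,u,v,x,y}; that leaves w.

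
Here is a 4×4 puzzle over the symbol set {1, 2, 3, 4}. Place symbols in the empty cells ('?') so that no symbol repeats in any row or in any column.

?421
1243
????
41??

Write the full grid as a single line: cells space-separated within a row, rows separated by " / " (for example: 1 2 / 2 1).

3 4 2 1 / 1 2 4 3 / 2 3 1 4 / 4 1 3 2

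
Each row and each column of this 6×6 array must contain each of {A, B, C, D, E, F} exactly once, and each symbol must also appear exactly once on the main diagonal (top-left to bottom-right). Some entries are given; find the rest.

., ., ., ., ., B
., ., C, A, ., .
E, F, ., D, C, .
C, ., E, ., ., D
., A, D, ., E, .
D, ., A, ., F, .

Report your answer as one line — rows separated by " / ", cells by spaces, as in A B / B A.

A C F E D B / F D C A B E / E F B D C A / C B E F A D / B A D C E F / D E A B F C

row 1 has {B}; column 3 has {A,C,D,E} — only F is left for (r1,c3).
row 3 has {C,D,E,F}; column 3 has {A,C,D,E,F}; the diagonal has {E} — only B is left for (r3,c3).
row 3 has {B,C,D,E,F}; column 6 has {B,D} — only A is left for (r3,c6).
row 4 has {C,D,E}; column 2 has {A,F} — only B is left for (r4,c2).
row 4 has {B,C,D,E}; column 4 has {A,D}; the diagonal has {B,E} — only F is left for (r4,c4).
row 4 has {B,C,D,E,F}; column 5 has {C,E,F} — only A is left for (r4,c5).
row 6 has {A,D,F}; column 6 has {A,B,D}; the diagonal has {B,E,F} — only C is left for (r6,c6).
row 1 has {B,F}; column 1 has {C,D,E}; the diagonal has {B,C,E,F} — only A is left for (r1,c1).
row 1 has {A,B,F}; column 5 has {A,C,E,F} — only D is left for (r1,c5).
row 2 has {A,C}; column 2 has {A,B,F}; the diagonal has {A,B,C,E,F} — only D is left for (r2,c2).
row 2 has {A,C,D}; column 5 has {A,C,D,E,F} — only B is left for (r2,c5).
row 5 has {A,D,E}; column 6 has {A,B,C,D} — only F is left for (r5,c6).
row 6 has {A,C,D,F}; column 2 has {A,B,D,F} — only E is left for (r6,c2).
row 6 has {A,C,D,E,F}; column 4 has {A,D,F} — only B is left for (r6,c4).
row 1 has {A,B,D,F}; column 2 has {A,B,D,E,F} — only C is left for (r1,c2).
row 1 has {A,B,C,D,F}; column 4 has {A,B,D,F} — only E is left for (r1,c4).
row 2 has {A,B,C,D}; column 1 has {A,C,D,E} — only F is left for (r2,c1).
row 2 has {A,B,C,D,F}; column 6 has {A,B,C,D,F} — only E is left for (r2,c6).
row 5 has {A,D,E,F}; column 1 has {A,C,D,E,F} — only B is left for (r5,c1).
row 5 has {A,B,D,E,F}; column 4 has {A,B,D,E,F} — only C is left for (r5,c4).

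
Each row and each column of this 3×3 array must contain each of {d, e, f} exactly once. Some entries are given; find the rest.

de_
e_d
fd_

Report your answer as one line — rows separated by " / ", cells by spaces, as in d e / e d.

d e f / e f d / f d e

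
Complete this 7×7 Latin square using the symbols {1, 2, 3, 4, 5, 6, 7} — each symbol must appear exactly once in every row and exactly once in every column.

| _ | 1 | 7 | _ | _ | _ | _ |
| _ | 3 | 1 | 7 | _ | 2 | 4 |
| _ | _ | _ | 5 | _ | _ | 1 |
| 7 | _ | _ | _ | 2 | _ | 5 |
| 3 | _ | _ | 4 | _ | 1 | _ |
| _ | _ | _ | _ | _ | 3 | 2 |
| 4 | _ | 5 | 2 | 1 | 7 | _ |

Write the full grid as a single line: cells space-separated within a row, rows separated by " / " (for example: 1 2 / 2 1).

Cell (r7,c2): row 7 has {1,2,4,5,7}; column 2 has {1,3} → 6.
Cell (r7,c7): row 7 has {1,2,4,5,6,7}; column 7 has {1,2,4,5} → 3.
Cell (r1,c7): row 1 has {1,7}; column 7 has {1,2,3,4,5} → 6.
Cell (r4,c2): row 4 has {2,5,7}; column 2 has {1,3,6} → 4.
Cell (r4,c6): row 4 has {2,4,5,7}; column 6 has {1,2,3,7} → 6.
Cell (r5,c7): row 5 has {1,3,4}; column 7 has {1,2,3,4,5,6} → 7.
Cell (r1,c4): row 1 has {1,6,7}; column 4 has {2,4,5,7} → 3.
Cell (r3,c6): row 3 has {1,5}; column 6 has {1,2,3,6,7} → 4.
Cell (r4,c3): row 4 has {2,4,5,6,7}; column 3 has {1,5,7} → 3.
Cell (r4,c4): row 4 has {2,3,4,5,6,7}; column 4 has {2,3,4,5,7} → 1.
Cell (r6,c4): row 6 has {2,3}; column 4 has {1,2,3,4,5,7} → 6.
Cell (r1,c6): row 1 has {1,3,6,7}; column 6 has {1,2,3,4,6,7} → 5.
Cell (r6,c3): row 6 has {2,3,6}; column 3 has {1,3,5,7} → 4.
Cell (r1,c1): row 1 has {1,3,5,6,7}; column 1 has {3,4,7} → 2.
Cell (r1,c5): row 1 has {1,2,3,5,6,7}; column 5 has {1,2} → 4.
Cell (r3,c1): row 3 has {1,4,5}; column 1 has {2,3,4,7} → 6.
Cell (r3,c3): row 3 has {1,4,5,6}; column 3 has {1,3,4,5,7} → 2.
Cell (r5,c3): row 5 has {1,3,4,7}; column 3 has {1,2,3,4,5,7} → 6.
Cell (r5,c5): row 5 has {1,3,4,6,7}; column 5 has {1,2,4} → 5.
Cell (r6,c5): row 6 has {2,3,4,6}; column 5 has {1,2,4,5} → 7.
Cell (r2,c1): row 2 has {1,2,3,4,7}; column 1 has {2,3,4,6,7} → 5.
Cell (r2,c5): row 2 has {1,2,3,4,5,7}; column 5 has {1,2,4,5,7} → 6.
Cell (r3,c2): row 3 has {1,2,4,5,6}; column 2 has {1,3,4,6} → 7.
Cell (r3,c5): row 3 has {1,2,4,5,6,7}; column 5 has {1,2,4,5,6,7} → 3.
Cell (r5,c2): row 5 has {1,3,4,5,6,7}; column 2 has {1,3,4,6,7} → 2.
Cell (r6,c1): row 6 has {2,3,4,6,7}; column 1 has {2,3,4,5,6,7} → 1.
Cell (r6,c2): row 6 has {1,2,3,4,6,7}; column 2 has {1,2,3,4,6,7} → 5.

2 1 7 3 4 5 6 / 5 3 1 7 6 2 4 / 6 7 2 5 3 4 1 / 7 4 3 1 2 6 5 / 3 2 6 4 5 1 7 / 1 5 4 6 7 3 2 / 4 6 5 2 1 7 3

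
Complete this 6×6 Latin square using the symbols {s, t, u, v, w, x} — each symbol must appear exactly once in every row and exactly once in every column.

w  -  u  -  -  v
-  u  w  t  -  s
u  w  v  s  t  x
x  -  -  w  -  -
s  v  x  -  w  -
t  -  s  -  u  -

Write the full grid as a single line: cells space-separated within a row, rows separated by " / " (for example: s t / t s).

(r1,c4) = x
(r1,c5) = s
(r2,c1) = v
(r2,c5) = x
(r4,c3) = t
(r4,c5) = v
(r4,c6) = u
(r5,c4) = u
(r5,c6) = t
(r6,c2) = x
(r6,c4) = v
(r6,c6) = w
(r1,c2) = t
(r4,c2) = s

w t u x s v / v u w t x s / u w v s t x / x s t w v u / s v x u w t / t x s v u w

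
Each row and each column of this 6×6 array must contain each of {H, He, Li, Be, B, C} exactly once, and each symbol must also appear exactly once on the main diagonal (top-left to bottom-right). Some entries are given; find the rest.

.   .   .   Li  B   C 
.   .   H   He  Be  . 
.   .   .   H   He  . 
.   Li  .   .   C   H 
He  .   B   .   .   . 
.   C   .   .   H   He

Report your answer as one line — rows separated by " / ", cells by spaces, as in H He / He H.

H He Be Li B C / C B H He Be Li / Li Be C H He B / B Li He Be C H / He H B C Li Be / Be C Li B H He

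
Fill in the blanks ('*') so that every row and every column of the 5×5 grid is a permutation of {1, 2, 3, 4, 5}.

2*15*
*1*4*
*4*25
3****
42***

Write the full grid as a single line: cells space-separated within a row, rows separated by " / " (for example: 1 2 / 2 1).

row 1 has {1,2,5}; column 2 has {1,2,4} — only 3 is left for (r1,c2).
row 1 has {1,2,3,5}; column 5 has {5} — only 4 is left for (r1,c5).
row 2 has {1,4}; column 1 has {2,3,4} — only 5 is left for (r2,c1).
row 3 has {2,4,5}; column 1 has {2,3,4,5} — only 1 is left for (r3,c1).
row 3 has {1,2,4,5}; column 3 has {1} — only 3 is left for (r3,c3).
row 4 has {3}; column 2 has {1,2,3,4} — only 5 is left for (r4,c2).
row 4 has {3,5}; column 4 has {2,4,5} — only 1 is left for (r4,c4).
row 4 has {1,3,5}; column 5 has {4,5} — only 2 is left for (r4,c5).
row 5 has {2,4}; column 3 has {1,3} — only 5 is left for (r5,c3).
row 5 has {2,4,5}; column 4 has {1,2,4,5} — only 3 is left for (r5,c4).
row 5 has {2,3,4,5}; column 5 has {2,4,5} — only 1 is left for (r5,c5).
row 2 has {1,4,5}; column 3 has {1,3,5} — only 2 is left for (r2,c3).
row 2 has {1,2,4,5}; column 5 has {1,2,4,5} — only 3 is left for (r2,c5).
row 4 has {1,2,3,5}; column 3 has {1,2,3,5} — only 4 is left for (r4,c3).

2 3 1 5 4 / 5 1 2 4 3 / 1 4 3 2 5 / 3 5 4 1 2 / 4 2 5 3 1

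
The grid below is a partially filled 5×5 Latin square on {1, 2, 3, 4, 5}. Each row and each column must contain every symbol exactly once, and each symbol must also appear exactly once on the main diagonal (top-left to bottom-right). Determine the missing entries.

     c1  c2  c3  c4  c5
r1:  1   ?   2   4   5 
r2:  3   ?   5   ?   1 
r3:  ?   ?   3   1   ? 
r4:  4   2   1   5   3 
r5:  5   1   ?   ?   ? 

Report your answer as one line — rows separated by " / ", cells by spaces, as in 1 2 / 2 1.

(r1,c2) = 3
(r2,c2) = 4
(r2,c4) = 2
(r3,c1) = 2
(r3,c2) = 5
(r3,c5) = 4
(r5,c3) = 4
(r5,c4) = 3
(r5,c5) = 2

1 3 2 4 5 / 3 4 5 2 1 / 2 5 3 1 4 / 4 2 1 5 3 / 5 1 4 3 2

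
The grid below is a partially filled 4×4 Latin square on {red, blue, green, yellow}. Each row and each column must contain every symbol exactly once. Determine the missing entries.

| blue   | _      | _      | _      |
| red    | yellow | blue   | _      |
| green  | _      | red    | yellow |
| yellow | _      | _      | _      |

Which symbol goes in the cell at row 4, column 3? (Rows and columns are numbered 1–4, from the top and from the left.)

green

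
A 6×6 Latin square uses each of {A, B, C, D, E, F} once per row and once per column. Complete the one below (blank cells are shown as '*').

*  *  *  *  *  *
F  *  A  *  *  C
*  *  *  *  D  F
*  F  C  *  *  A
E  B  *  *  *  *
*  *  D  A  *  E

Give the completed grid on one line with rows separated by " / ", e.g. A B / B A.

A D E F C B / F E A D B C / C A B E D F / D F C B E A / E B F C A D / B C D A F E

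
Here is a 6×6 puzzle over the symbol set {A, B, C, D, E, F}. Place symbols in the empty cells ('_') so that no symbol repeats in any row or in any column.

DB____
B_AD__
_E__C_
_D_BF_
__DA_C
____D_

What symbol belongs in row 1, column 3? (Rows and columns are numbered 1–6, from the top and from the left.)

(r2,c5) = E
(r2,c6) = F
(r3,c4) = F
(r5,c2) = F
(r5,c5) = B
(r1,c5) = A
(r1,c6) = E
(r2,c2) = C
(r3,c1) = A
(r3,c3) = B
(r3,c6) = D
(r4,c6) = A
(r5,c1) = E
(r6,c2) = A
(r6,c6) = B
(r1,c4) = C
(r4,c1) = C
(r4,c3) = E
(r6,c1) = F
(r6,c3) = C
(r6,c4) = E
(r1,c3) = F

F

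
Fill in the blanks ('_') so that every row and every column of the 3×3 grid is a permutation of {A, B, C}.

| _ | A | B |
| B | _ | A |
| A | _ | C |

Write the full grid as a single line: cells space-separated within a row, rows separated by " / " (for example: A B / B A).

(r1,c1) = C
(r2,c2) = C
(r3,c2) = B

C A B / B C A / A B C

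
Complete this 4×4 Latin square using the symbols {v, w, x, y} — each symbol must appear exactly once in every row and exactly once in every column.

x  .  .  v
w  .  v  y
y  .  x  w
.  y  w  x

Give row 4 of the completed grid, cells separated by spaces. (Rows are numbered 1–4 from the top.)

(r1,c2): row 1 has {v,x}; column 2 has {y}, so it must be w.
(r1,c3): row 1 has {v,w,x}; column 3 has {v,w,x}, so it must be y.
(r2,c2): row 2 has {v,w,y}; column 2 has {w,y}, so it must be x.
(r3,c2): row 3 has {w,x,y}; column 2 has {w,x,y}, so it must be v.
(r4,c1): row 4 has {w,x,y}; column 1 has {w,x,y}, so it must be v.

v y w x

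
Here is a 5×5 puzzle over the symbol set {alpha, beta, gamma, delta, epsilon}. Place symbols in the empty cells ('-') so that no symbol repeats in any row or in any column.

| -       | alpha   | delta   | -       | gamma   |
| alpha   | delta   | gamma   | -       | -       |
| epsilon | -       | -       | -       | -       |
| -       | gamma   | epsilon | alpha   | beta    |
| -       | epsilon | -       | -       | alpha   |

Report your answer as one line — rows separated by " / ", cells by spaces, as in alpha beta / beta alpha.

beta alpha delta epsilon gamma / alpha delta gamma beta epsilon / epsilon beta alpha gamma delta / delta gamma epsilon alpha beta / gamma epsilon beta delta alpha

Cell (r1,c1): row 1 has {alpha,gamma,delta}; column 1 has {alpha,epsilon} → beta.
Cell (r1,c4): row 1 has {alpha,beta,gamma,delta}; column 4 has {alpha} → epsilon.
Cell (r2,c4): row 2 has {alpha,gamma,delta}; column 4 has {alpha,epsilon} → beta.
Cell (r2,c5): row 2 has {alpha,beta,gamma,delta}; column 5 has {alpha,beta,gamma} → epsilon.
Cell (r3,c2): row 3 has {epsilon}; column 2 has {alpha,gamma,delta,epsilon} → beta.
Cell (r3,c3): row 3 has {beta,epsilon}; column 3 has {gamma,delta,epsilon} → alpha.
Cell (r3,c5): row 3 has {alpha,beta,epsilon}; column 5 has {alpha,beta,gamma,epsilon} → delta.
Cell (r4,c1): row 4 has {alpha,beta,gamma,epsilon}; column 1 has {alpha,beta,epsilon} → delta.
Cell (r5,c1): row 5 has {alpha,epsilon}; column 1 has {alpha,beta,delta,epsilon} → gamma.
Cell (r5,c3): row 5 has {alpha,gamma,epsilon}; column 3 has {alpha,gamma,delta,epsilon} → beta.
Cell (r5,c4): row 5 has {alpha,beta,gamma,epsilon}; column 4 has {alpha,beta,epsilon} → delta.
Cell (r3,c4): row 3 has {alpha,beta,delta,epsilon}; column 4 has {alpha,beta,delta,epsilon} → gamma.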